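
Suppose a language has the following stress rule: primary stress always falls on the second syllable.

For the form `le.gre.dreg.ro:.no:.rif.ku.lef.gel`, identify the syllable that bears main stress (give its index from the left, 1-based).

The word has 9 syllables; the second syllable is syllable 2 (gre).
Primary stress: syllable 2 → le.ˈgre.dreg.ro:.no:.rif.ku.lef.gel.

2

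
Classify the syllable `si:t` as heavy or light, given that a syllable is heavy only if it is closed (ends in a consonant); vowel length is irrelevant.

heavy

`si:t`: long vowel, closed (coda /t/). Closed (coda /t/) → heavy.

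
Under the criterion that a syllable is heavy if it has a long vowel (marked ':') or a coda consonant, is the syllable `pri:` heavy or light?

`pri:`: long vowel, open (no coda). Long vowel → heavy.

heavy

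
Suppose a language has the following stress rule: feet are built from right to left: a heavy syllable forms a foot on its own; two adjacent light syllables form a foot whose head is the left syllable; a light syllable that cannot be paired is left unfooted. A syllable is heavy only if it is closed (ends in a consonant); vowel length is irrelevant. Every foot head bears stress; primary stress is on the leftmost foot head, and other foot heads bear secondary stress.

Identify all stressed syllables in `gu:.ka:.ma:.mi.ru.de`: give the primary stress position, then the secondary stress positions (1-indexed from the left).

primary 1, secondary 3, 5

Weights: 1 gu: L, 2 ka: L, 3 ma: L, 4 mi L, 5 ru L, 6 de L.
Parse right to left (heavy = foot alone; LL = one foot; stranded L unfooted): (ˈgu:.ka:) (ˈma:.mi) (ˈru.de).
Foot heads: 1, 3, 5.
Primary stress on the leftmost head = syllable 1.
Secondary stress on 3, 5: ˈgu:.ka:.ˌma:.mi.ˌru.de.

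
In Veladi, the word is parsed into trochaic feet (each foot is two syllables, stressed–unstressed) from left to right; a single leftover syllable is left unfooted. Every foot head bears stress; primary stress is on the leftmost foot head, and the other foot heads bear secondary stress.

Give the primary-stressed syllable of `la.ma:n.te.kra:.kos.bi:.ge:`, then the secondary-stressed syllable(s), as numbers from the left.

Parse left to right into trochaic (ˈσσ) feet: (ˈla.ma:n) (ˈte.kra:) (ˈkos.bi:) ge:. Syllable 7 is left unfooted.
Foot heads (stressed positions): 1, 3, 5.
End Rule Leftmost: primary stress on the leftmost head = syllable 1.
Secondary stress on 3, 5: ˈla.ma:n.ˌte.kra:.ˌkos.bi:.ge:.

primary 1, secondary 3, 5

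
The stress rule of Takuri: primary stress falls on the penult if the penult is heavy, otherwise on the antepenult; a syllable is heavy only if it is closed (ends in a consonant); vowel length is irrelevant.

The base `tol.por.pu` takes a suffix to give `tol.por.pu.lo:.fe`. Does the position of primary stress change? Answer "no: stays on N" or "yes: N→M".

yes: 2→3

Base `tol.por.pu` (3 syllables):
  Weights: 1 tol H, 2 por H, 3 pu L.
  The penult (syllable 2, por) is heavy, so it takes stress.
  → primary stress on syllable 2.
Suffixed `tol.por.pu.lo:.fe` (5 syllables):
  Weights: 3 pu L, 4 lo: L, 5 fe L.
  The penult (syllable 4, lo:) is light, so stress falls on the antepenult (syllable 3, pu).
  → primary stress on syllable 3.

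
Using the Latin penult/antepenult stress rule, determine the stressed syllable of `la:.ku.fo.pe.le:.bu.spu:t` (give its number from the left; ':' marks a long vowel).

5

Classical Latin: stress the penult if heavy (long vowel or closed), else the antepenult.
Weights: 5 le: H, 6 bu L, 7 spu:t H.
The penult (syllable 6, bu) is light, so stress falls on the antepenult (syllable 5, le:).
Stress on syllable 5: la:.ku.fo.pe.ˈle:.bu.spu:t.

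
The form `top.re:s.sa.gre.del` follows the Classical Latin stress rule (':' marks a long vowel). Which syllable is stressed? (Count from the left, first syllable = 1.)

3

Classical Latin: stress the penult if heavy (long vowel or closed), else the antepenult.
Weights: 3 sa L, 4 gre L, 5 del H.
The penult (syllable 4, gre) is light, so stress falls on the antepenult (syllable 3, sa).
Stress on syllable 3: top.re:s.ˈsa.gre.del.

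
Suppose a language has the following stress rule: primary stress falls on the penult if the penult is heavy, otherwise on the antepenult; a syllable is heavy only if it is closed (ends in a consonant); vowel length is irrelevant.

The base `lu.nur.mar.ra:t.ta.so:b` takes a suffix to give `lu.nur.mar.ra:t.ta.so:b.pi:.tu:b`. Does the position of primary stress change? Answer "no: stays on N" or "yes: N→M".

yes: 4→6

Base `lu.nur.mar.ra:t.ta.so:b` (6 syllables):
  Weights: 4 ra:t H, 5 ta L, 6 so:b H.
  The penult (syllable 5, ta) is light, so stress falls on the antepenult (syllable 4, ra:t).
  → primary stress on syllable 4.
Suffixed `lu.nur.mar.ra:t.ta.so:b.pi:.tu:b` (8 syllables):
  Weights: 6 so:b H, 7 pi: L, 8 tu:b H.
  The penult (syllable 7, pi:) is light, so stress falls on the antepenult (syllable 6, so:b).
  → primary stress on syllable 6.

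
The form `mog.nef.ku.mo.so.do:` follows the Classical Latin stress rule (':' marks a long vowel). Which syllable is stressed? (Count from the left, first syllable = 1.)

4

Classical Latin: stress the penult if heavy (long vowel or closed), else the antepenult.
Weights: 4 mo L, 5 so L, 6 do: H.
The penult (syllable 5, so) is light, so stress falls on the antepenult (syllable 4, mo).
Stress on syllable 4: mog.nef.ku.ˈmo.so.do:.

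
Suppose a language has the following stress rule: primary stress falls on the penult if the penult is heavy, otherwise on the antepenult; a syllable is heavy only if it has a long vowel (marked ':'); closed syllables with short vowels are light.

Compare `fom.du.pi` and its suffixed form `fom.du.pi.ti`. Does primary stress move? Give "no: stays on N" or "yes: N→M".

Base `fom.du.pi` (3 syllables):
  Weights: 1 fom L, 2 du L, 3 pi L.
  The penult (syllable 2, du) is light, so stress falls on the antepenult (syllable 1, fom).
  → primary stress on syllable 1.
Suffixed `fom.du.pi.ti` (4 syllables):
  Weights: 2 du L, 3 pi L, 4 ti L.
  The penult (syllable 3, pi) is light, so stress falls on the antepenult (syllable 2, du).
  → primary stress on syllable 2.

yes: 1→2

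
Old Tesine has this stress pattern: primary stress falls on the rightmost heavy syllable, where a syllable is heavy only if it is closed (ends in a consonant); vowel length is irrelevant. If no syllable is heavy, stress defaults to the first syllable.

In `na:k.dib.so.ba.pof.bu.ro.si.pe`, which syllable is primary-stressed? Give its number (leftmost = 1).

5

Weights: 1 na:k H, 2 dib H, 3 so L, 4 ba L, 5 pof H, 6 bu L, 7 ro L, 8 si L, 9 pe L.
Heavy syllables in the domain: 1, 2, 5. The rightmost is syllable 5 (pof).
Primary stress: syllable 5 → na:k.dib.so.ba.ˈpof.bu.ro.si.pe.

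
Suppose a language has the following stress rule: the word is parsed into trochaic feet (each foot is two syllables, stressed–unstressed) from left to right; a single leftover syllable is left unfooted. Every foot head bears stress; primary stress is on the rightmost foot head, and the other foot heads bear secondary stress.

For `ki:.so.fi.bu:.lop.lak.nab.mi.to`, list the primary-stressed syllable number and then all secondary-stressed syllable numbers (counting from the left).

Parse left to right into trochaic (ˈσσ) feet: (ˈki:.so) (ˈfi.bu:) (ˈlop.lak) (ˈnab.mi) to. Syllable 9 is left unfooted.
Foot heads (stressed positions): 1, 3, 5, 7.
End Rule Rightmost: primary stress on the rightmost head = syllable 7.
Secondary stress on 1, 3, 5: ˌki:.so.ˌfi.bu:.ˌlop.lak.ˈnab.mi.to.

primary 7, secondary 1, 3, 5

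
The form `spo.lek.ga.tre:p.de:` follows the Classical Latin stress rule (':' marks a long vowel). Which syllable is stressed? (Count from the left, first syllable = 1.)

4

Classical Latin: stress the penult if heavy (long vowel or closed), else the antepenult.
Weights: 3 ga L, 4 tre:p H, 5 de: H.
The penult (syllable 4, tre:p) is heavy, so it takes stress.
Stress on syllable 4: spo.lek.ga.ˈtre:p.de:.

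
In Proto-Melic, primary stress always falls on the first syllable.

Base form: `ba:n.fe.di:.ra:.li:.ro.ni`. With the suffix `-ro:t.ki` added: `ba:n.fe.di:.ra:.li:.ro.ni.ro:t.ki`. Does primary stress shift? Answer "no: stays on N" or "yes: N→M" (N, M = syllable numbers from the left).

Base `ba:n.fe.di:.ra:.li:.ro.ni` (7 syllables):
  The word has 7 syllables; the first syllable is syllable 1 (ba:n).
  → primary stress on syllable 1.
Suffixed `ba:n.fe.di:.ra:.li:.ro.ni.ro:t.ki` (9 syllables):
  The word has 9 syllables; the first syllable is syllable 1 (ba:n).
  → primary stress on syllable 1.

no: stays on 1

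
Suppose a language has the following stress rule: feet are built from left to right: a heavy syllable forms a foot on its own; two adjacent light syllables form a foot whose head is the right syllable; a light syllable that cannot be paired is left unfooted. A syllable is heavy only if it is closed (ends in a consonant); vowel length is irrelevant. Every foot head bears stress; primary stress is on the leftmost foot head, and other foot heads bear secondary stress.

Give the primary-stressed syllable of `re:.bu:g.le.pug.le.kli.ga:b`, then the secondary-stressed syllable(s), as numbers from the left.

Weights: 1 re: L, 2 bu:g H, 3 le L, 4 pug H, 5 le L, 6 kli L, 7 ga:b H.
Parse left to right (heavy = foot alone; LL = one foot; stranded L unfooted): re: (ˈbu:g) le (ˈpug) (le.ˈkli) (ˈga:b).
Foot heads: 2, 4, 6, 7.
Primary stress on the leftmost head = syllable 2.
Secondary stress on 4, 6, 7: re:.ˈbu:g.le.ˌpug.le.ˌkli.ˌga:b.

primary 2, secondary 4, 6, 7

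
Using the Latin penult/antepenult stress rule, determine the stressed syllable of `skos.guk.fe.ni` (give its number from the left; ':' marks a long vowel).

Classical Latin: stress the penult if heavy (long vowel or closed), else the antepenult.
Weights: 2 guk H, 3 fe L, 4 ni L.
The penult (syllable 3, fe) is light, so stress falls on the antepenult (syllable 2, guk).
Stress on syllable 2: skos.ˈguk.fe.ni.

2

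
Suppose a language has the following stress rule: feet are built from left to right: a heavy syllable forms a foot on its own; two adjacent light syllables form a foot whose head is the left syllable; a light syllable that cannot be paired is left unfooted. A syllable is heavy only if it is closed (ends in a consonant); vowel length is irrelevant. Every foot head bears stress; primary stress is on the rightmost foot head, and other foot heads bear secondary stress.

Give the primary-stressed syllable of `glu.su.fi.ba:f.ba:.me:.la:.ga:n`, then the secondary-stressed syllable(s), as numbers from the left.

primary 8, secondary 1, 4, 5

Weights: 1 glu L, 2 su L, 3 fi L, 4 ba:f H, 5 ba: L, 6 me: L, 7 la: L, 8 ga:n H.
Parse left to right (heavy = foot alone; LL = one foot; stranded L unfooted): (ˈglu.su) fi (ˈba:f) (ˈba:.me:) la: (ˈga:n).
Foot heads: 1, 4, 5, 8.
Primary stress on the rightmost head = syllable 8.
Secondary stress on 1, 4, 5: ˌglu.su.fi.ˌba:f.ˌba:.me:.la:.ˈga:n.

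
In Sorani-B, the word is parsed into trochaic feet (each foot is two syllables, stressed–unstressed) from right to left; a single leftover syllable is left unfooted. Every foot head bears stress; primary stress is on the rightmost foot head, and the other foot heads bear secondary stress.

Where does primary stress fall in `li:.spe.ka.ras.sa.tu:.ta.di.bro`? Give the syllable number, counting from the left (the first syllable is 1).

8

Parse right to left into trochaic (ˈσσ) feet: li: (ˈspe.ka) (ˈras.sa) (ˈtu:.ta) (ˈdi.bro). Syllable 1 is left unfooted.
Foot heads (stressed positions): 2, 4, 6, 8.
End Rule Rightmost: primary stress on the rightmost head = syllable 8.
Primary stress: syllable 8 → li:.spe.ka.ras.sa.tu:.ta.ˈdi.bro.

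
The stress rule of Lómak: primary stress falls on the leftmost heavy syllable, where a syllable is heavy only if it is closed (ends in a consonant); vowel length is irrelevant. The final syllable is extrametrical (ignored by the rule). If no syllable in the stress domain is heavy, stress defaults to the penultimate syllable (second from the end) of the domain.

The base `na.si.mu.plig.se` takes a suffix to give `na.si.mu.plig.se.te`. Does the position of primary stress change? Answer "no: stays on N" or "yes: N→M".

no: stays on 4

Base `na.si.mu.plig.se` (5 syllables):
  The final syllable (5, se) is extrametrical; the stress domain is syllables 1–4.
  Weights: 1 na L, 2 si L, 3 mu L, 4 plig H.
  Heavy syllables in the domain: 4. The leftmost is syllable 4 (plig).
  → primary stress on syllable 4.
Suffixed `na.si.mu.plig.se.te` (6 syllables):
  The final syllable (6, te) is extrametrical; the stress domain is syllables 1–5.
  Weights: 1 na L, 2 si L, 3 mu L, 4 plig H, 5 se L.
  Heavy syllables in the domain: 4. The leftmost is syllable 4 (plig).
  → primary stress on syllable 4.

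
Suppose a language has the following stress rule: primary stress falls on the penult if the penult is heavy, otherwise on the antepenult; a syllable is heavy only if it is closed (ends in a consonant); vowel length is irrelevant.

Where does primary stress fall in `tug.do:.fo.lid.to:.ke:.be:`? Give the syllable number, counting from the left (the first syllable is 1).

5

Weights: 5 to: L, 6 ke: L, 7 be: L.
The penult (syllable 6, ke:) is light, so stress falls on the antepenult (syllable 5, to:).
Primary stress: syllable 5 → tug.do:.fo.lid.ˈto:.ke:.be:.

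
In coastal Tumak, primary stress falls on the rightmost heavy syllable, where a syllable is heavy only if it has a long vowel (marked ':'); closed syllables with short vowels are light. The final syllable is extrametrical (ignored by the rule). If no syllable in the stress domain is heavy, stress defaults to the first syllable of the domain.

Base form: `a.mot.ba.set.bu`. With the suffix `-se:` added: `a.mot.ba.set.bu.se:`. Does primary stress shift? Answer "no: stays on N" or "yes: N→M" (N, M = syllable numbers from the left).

no: stays on 1

Base `a.mot.ba.set.bu` (5 syllables):
  The final syllable (5, bu) is extrametrical; the stress domain is syllables 1–4.
  Weights: 1 a L, 2 mot L, 3 ba L, 4 set L.
  No heavy syllable in the domain; default to the first syllable of the domain = syllable 1.
  → primary stress on syllable 1.
Suffixed `a.mot.ba.set.bu.se:` (6 syllables):
  The final syllable (6, se:) is extrametrical; the stress domain is syllables 1–5.
  Weights: 1 a L, 2 mot L, 3 ba L, 4 set L, 5 bu L.
  No heavy syllable in the domain; default to the first syllable of the domain = syllable 1.
  → primary stress on syllable 1.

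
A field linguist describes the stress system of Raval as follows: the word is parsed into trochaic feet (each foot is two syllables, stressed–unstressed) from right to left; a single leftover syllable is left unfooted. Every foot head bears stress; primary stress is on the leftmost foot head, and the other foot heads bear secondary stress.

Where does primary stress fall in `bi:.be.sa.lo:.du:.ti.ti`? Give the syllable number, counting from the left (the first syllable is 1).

2

Parse right to left into trochaic (ˈσσ) feet: bi: (ˈbe.sa) (ˈlo:.du:) (ˈti.ti). Syllable 1 is left unfooted.
Foot heads (stressed positions): 2, 4, 6.
End Rule Leftmost: primary stress on the leftmost head = syllable 2.
Primary stress: syllable 2 → bi:.ˈbe.sa.lo:.du:.ti.ti.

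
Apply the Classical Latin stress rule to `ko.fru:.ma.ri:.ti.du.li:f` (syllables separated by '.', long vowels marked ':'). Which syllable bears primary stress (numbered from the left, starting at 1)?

5

Classical Latin: stress the penult if heavy (long vowel or closed), else the antepenult.
Weights: 5 ti L, 6 du L, 7 li:f H.
The penult (syllable 6, du) is light, so stress falls on the antepenult (syllable 5, ti).
Stress on syllable 5: ko.fru:.ma.ri:.ˈti.du.li:f.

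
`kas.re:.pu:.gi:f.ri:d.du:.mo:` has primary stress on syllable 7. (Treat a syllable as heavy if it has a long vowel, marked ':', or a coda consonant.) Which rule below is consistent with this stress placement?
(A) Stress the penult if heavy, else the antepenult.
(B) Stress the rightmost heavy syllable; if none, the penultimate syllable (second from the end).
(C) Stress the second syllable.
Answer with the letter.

Rule A → syllable 6 (observed: 7).
Rule B → syllable 7 ✓.
Rule C → syllable 2 (observed: 7).

B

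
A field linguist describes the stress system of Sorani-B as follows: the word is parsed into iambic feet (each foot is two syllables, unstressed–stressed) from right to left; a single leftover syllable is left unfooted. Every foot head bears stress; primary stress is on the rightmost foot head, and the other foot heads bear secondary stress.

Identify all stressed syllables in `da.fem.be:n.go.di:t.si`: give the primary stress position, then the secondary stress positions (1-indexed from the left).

Parse right to left into iambic (σˈσ) feet: (da.ˈfem) (be:n.ˈgo) (di:t.ˈsi).
Foot heads (stressed positions): 2, 4, 6.
End Rule Rightmost: primary stress on the rightmost head = syllable 6.
Secondary stress on 2, 4: da.ˌfem.be:n.ˌgo.di:t.ˈsi.

primary 6, secondary 2, 4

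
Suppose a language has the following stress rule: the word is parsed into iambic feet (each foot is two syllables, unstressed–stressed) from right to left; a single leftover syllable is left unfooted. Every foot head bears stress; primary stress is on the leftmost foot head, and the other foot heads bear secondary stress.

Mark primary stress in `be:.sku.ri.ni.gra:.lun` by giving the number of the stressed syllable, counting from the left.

2

Parse right to left into iambic (σˈσ) feet: (be:.ˈsku) (ri.ˈni) (gra:.ˈlun).
Foot heads (stressed positions): 2, 4, 6.
End Rule Leftmost: primary stress on the leftmost head = syllable 2.
Primary stress: syllable 2 → be:.ˈsku.ri.ni.gra:.lun.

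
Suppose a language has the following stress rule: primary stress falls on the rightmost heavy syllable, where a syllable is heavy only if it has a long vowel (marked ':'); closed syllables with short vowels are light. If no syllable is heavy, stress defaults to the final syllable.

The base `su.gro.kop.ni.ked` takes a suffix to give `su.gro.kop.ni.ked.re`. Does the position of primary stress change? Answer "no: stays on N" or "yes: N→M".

yes: 5→6

Base `su.gro.kop.ni.ked` (5 syllables):
  Weights: 1 su L, 2 gro L, 3 kop L, 4 ni L, 5 ked L.
  No heavy syllable in the domain; default to the final syllable = syllable 5.
  → primary stress on syllable 5.
Suffixed `su.gro.kop.ni.ked.re` (6 syllables):
  Weights: 1 su L, 2 gro L, 3 kop L, 4 ni L, 5 ked L, 6 re L.
  No heavy syllable in the domain; default to the final syllable = syllable 6.
  → primary stress on syllable 6.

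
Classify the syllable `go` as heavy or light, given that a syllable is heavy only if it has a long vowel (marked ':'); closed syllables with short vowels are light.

`go`: short vowel, open (no coda). Short vowel → light.

light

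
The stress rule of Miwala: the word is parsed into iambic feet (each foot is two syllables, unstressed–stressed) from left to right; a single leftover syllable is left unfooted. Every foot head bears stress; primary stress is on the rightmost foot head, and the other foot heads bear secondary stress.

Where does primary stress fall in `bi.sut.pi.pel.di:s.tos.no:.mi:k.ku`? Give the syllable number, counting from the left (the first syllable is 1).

8

Parse left to right into iambic (σˈσ) feet: (bi.ˈsut) (pi.ˈpel) (di:s.ˈtos) (no:.ˈmi:k) ku. Syllable 9 is left unfooted.
Foot heads (stressed positions): 2, 4, 6, 8.
End Rule Rightmost: primary stress on the rightmost head = syllable 8.
Primary stress: syllable 8 → bi.sut.pi.pel.di:s.tos.no:.ˈmi:k.ku.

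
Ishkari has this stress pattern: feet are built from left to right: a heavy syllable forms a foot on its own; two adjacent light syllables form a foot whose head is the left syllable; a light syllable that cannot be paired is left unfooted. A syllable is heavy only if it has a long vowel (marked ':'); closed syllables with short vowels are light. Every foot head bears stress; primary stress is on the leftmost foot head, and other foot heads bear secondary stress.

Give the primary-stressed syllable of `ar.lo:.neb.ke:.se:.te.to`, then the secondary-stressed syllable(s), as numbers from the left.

primary 2, secondary 4, 5, 6

Weights: 1 ar L, 2 lo: H, 3 neb L, 4 ke: H, 5 se: H, 6 te L, 7 to L.
Parse left to right (heavy = foot alone; LL = one foot; stranded L unfooted): ar (ˈlo:) neb (ˈke:) (ˈse:) (ˈte.to).
Foot heads: 2, 4, 5, 6.
Primary stress on the leftmost head = syllable 2.
Secondary stress on 4, 5, 6: ar.ˈlo:.neb.ˌke:.ˌse:.ˌte.to.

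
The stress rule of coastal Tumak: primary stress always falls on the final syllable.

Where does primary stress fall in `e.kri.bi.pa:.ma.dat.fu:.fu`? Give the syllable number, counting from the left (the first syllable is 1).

The word has 8 syllables; the final syllable is syllable 8 (fu).
Primary stress: syllable 8 → e.kri.bi.pa:.ma.dat.fu:.ˈfu.

8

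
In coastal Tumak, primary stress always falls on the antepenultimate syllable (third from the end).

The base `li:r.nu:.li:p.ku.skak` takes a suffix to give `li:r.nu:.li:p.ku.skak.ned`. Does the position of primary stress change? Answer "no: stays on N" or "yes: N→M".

Base `li:r.nu:.li:p.ku.skak` (5 syllables):
  The word has 5 syllables; the antepenultimate syllable (third from the end) is syllable 3 (li:p).
  → primary stress on syllable 3.
Suffixed `li:r.nu:.li:p.ku.skak.ned` (6 syllables):
  The word has 6 syllables; the antepenultimate syllable (third from the end) is syllable 4 (ku).
  → primary stress on syllable 4.

yes: 3→4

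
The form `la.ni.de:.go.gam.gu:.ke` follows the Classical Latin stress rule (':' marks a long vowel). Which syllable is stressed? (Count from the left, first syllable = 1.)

Classical Latin: stress the penult if heavy (long vowel or closed), else the antepenult.
Weights: 5 gam H, 6 gu: H, 7 ke L.
The penult (syllable 6, gu:) is heavy, so it takes stress.
Stress on syllable 6: la.ni.de:.go.gam.ˈgu:.ke.

6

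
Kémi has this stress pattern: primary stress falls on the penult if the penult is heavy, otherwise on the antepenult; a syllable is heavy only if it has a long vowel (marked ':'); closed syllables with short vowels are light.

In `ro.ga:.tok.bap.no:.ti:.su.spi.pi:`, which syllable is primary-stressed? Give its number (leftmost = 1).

Weights: 7 su L, 8 spi L, 9 pi: H.
The penult (syllable 8, spi) is light, so stress falls on the antepenult (syllable 7, su).
Primary stress: syllable 7 → ro.ga:.tok.bap.no:.ti:.ˈsu.spi.pi:.

7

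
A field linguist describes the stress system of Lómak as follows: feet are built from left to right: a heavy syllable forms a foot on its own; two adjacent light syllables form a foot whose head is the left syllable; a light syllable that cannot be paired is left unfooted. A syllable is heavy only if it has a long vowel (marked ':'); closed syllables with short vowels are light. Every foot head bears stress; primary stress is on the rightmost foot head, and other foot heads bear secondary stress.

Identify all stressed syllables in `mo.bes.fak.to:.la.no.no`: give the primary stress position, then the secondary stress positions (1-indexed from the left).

Weights: 1 mo L, 2 bes L, 3 fak L, 4 to: H, 5 la L, 6 no L, 7 no L.
Parse left to right (heavy = foot alone; LL = one foot; stranded L unfooted): (ˈmo.bes) fak (ˈto:) (ˈla.no) no.
Foot heads: 1, 4, 5.
Primary stress on the rightmost head = syllable 5.
Secondary stress on 1, 4: ˌmo.bes.fak.ˌto:.ˈla.no.no.

primary 5, secondary 1, 4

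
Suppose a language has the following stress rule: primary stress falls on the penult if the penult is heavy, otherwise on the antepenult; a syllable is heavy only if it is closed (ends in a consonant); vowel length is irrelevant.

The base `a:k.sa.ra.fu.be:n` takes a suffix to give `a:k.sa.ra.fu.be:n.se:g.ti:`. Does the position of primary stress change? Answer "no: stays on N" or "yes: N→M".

Base `a:k.sa.ra.fu.be:n` (5 syllables):
  Weights: 3 ra L, 4 fu L, 5 be:n H.
  The penult (syllable 4, fu) is light, so stress falls on the antepenult (syllable 3, ra).
  → primary stress on syllable 3.
Suffixed `a:k.sa.ra.fu.be:n.se:g.ti:` (7 syllables):
  Weights: 5 be:n H, 6 se:g H, 7 ti: L.
  The penult (syllable 6, se:g) is heavy, so it takes stress.
  → primary stress on syllable 6.

yes: 3→6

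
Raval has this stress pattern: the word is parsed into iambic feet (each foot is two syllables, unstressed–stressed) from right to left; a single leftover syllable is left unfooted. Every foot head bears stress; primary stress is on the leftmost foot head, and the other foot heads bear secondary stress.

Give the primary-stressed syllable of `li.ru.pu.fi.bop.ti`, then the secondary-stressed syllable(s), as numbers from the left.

Parse right to left into iambic (σˈσ) feet: (li.ˈru) (pu.ˈfi) (bop.ˈti).
Foot heads (stressed positions): 2, 4, 6.
End Rule Leftmost: primary stress on the leftmost head = syllable 2.
Secondary stress on 4, 6: li.ˈru.pu.ˌfi.bop.ˌti.

primary 2, secondary 4, 6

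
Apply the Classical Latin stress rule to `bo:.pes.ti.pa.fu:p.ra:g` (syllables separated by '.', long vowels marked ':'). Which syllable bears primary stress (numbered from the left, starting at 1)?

5

Classical Latin: stress the penult if heavy (long vowel or closed), else the antepenult.
Weights: 4 pa L, 5 fu:p H, 6 ra:g H.
The penult (syllable 5, fu:p) is heavy, so it takes stress.
Stress on syllable 5: bo:.pes.ti.pa.ˈfu:p.ra:g.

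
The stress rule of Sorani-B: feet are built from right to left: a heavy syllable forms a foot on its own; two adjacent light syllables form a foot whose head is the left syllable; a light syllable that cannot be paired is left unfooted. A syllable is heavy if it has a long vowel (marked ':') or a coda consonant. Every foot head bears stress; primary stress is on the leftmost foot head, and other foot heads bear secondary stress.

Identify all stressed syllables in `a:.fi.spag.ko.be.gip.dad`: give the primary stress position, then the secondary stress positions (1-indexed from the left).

primary 1, secondary 3, 4, 6, 7

Weights: 1 a: H, 2 fi L, 3 spag H, 4 ko L, 5 be L, 6 gip H, 7 dad H.
Parse right to left (heavy = foot alone; LL = one foot; stranded L unfooted): (ˈa:) fi (ˈspag) (ˈko.be) (ˈgip) (ˈdad).
Foot heads: 1, 3, 4, 6, 7.
Primary stress on the leftmost head = syllable 1.
Secondary stress on 3, 4, 6, 7: ˈa:.fi.ˌspag.ˌko.be.ˌgip.ˌdad.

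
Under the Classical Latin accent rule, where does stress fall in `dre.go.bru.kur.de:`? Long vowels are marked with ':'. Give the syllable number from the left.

Classical Latin: stress the penult if heavy (long vowel or closed), else the antepenult.
Weights: 3 bru L, 4 kur H, 5 de: H.
The penult (syllable 4, kur) is heavy, so it takes stress.
Stress on syllable 4: dre.go.bru.ˈkur.de:.

4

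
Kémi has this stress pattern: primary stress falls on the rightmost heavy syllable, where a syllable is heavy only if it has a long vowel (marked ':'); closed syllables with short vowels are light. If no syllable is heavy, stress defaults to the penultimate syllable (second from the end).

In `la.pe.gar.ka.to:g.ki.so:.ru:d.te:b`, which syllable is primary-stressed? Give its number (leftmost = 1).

9

Weights: 1 la L, 2 pe L, 3 gar L, 4 ka L, 5 to:g H, 6 ki L, 7 so: H, 8 ru:d H, 9 te:b H.
Heavy syllables in the domain: 5, 7, 8, 9. The rightmost is syllable 9 (te:b).
Primary stress: syllable 9 → la.pe.gar.ka.to:g.ki.so:.ru:d.ˈte:b.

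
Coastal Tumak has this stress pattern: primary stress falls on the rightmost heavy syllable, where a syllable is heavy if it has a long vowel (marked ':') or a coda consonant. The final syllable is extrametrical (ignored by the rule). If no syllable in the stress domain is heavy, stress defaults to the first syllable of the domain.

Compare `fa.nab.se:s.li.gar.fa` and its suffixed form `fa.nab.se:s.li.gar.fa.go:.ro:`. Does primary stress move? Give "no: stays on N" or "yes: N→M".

yes: 5→7

Base `fa.nab.se:s.li.gar.fa` (6 syllables):
  The final syllable (6, fa) is extrametrical; the stress domain is syllables 1–5.
  Weights: 1 fa L, 2 nab H, 3 se:s H, 4 li L, 5 gar H.
  Heavy syllables in the domain: 2, 3, 5. The rightmost is syllable 5 (gar).
  → primary stress on syllable 5.
Suffixed `fa.nab.se:s.li.gar.fa.go:.ro:` (8 syllables):
  The final syllable (8, ro:) is extrametrical; the stress domain is syllables 1–7.
  Weights: 1 fa L, 2 nab H, 3 se:s H, 4 li L, 5 gar H, 6 fa L, 7 go: H.
  Heavy syllables in the domain: 2, 3, 5, 7. The rightmost is syllable 7 (go:).
  → primary stress on syllable 7.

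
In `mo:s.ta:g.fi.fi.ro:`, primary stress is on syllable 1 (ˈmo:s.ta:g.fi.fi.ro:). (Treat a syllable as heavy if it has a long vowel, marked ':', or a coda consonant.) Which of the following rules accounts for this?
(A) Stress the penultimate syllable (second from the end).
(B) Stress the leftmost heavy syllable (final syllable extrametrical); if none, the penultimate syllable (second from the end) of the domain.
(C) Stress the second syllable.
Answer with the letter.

B

Rule A → syllable 4 (observed: 1).
Rule B → syllable 1 ✓.
Rule C → syllable 2 (observed: 1).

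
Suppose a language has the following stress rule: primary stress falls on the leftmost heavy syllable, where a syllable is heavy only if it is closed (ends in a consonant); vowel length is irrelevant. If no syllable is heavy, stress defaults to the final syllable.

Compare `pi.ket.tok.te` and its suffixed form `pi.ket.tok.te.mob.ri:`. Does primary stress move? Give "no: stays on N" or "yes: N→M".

no: stays on 2

Base `pi.ket.tok.te` (4 syllables):
  Weights: 1 pi L, 2 ket H, 3 tok H, 4 te L.
  Heavy syllables in the domain: 2, 3. The leftmost is syllable 2 (ket).
  → primary stress on syllable 2.
Suffixed `pi.ket.tok.te.mob.ri:` (6 syllables):
  Weights: 1 pi L, 2 ket H, 3 tok H, 4 te L, 5 mob H, 6 ri: L.
  Heavy syllables in the domain: 2, 3, 5. The leftmost is syllable 2 (ket).
  → primary stress on syllable 2.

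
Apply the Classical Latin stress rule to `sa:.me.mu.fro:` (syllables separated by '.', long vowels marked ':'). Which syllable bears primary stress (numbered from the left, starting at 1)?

Classical Latin: stress the penult if heavy (long vowel or closed), else the antepenult.
Weights: 2 me L, 3 mu L, 4 fro: H.
The penult (syllable 3, mu) is light, so stress falls on the antepenult (syllable 2, me).
Stress on syllable 2: sa:.ˈme.mu.fro:.

2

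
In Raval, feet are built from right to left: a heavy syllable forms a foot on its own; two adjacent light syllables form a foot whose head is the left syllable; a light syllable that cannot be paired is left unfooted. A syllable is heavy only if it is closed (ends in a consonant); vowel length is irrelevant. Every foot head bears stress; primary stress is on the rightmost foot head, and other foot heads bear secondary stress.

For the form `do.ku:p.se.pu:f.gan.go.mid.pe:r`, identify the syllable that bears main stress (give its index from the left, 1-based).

Weights: 1 do L, 2 ku:p H, 3 se L, 4 pu:f H, 5 gan H, 6 go L, 7 mid H, 8 pe:r H.
Parse right to left (heavy = foot alone; LL = one foot; stranded L unfooted): do (ˈku:p) se (ˈpu:f) (ˈgan) go (ˈmid) (ˈpe:r).
Foot heads: 2, 4, 5, 7, 8.
Primary stress on the rightmost head = syllable 8.
Primary stress: syllable 8 → do.ku:p.se.pu:f.gan.go.mid.ˈpe:r.

8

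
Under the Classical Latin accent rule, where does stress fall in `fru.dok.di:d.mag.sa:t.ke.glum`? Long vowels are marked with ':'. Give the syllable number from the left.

5

Classical Latin: stress the penult if heavy (long vowel or closed), else the antepenult.
Weights: 5 sa:t H, 6 ke L, 7 glum H.
The penult (syllable 6, ke) is light, so stress falls on the antepenult (syllable 5, sa:t).
Stress on syllable 5: fru.dok.di:d.mag.ˈsa:t.ke.glum.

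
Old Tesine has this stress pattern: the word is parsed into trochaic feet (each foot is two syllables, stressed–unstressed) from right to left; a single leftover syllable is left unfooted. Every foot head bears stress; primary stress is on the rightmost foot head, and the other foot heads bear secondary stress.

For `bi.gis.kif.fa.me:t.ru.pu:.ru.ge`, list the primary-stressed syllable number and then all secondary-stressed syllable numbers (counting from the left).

primary 8, secondary 2, 4, 6

Parse right to left into trochaic (ˈσσ) feet: bi (ˈgis.kif) (ˈfa.me:t) (ˈru.pu:) (ˈru.ge). Syllable 1 is left unfooted.
Foot heads (stressed positions): 2, 4, 6, 8.
End Rule Rightmost: primary stress on the rightmost head = syllable 8.
Secondary stress on 2, 4, 6: bi.ˌgis.kif.ˌfa.me:t.ˌru.pu:.ˈru.ge.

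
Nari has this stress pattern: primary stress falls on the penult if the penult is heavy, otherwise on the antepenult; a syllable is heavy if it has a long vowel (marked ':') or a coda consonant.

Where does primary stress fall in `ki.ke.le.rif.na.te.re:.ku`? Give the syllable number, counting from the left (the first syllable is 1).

7

Weights: 6 te L, 7 re: H, 8 ku L.
The penult (syllable 7, re:) is heavy, so it takes stress.
Primary stress: syllable 7 → ki.ke.le.rif.na.te.ˈre:.ku.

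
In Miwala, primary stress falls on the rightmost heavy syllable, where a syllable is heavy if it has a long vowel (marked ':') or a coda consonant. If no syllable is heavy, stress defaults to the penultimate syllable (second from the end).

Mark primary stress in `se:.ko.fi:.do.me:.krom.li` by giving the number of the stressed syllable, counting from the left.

6

Weights: 1 se: H, 2 ko L, 3 fi: H, 4 do L, 5 me: H, 6 krom H, 7 li L.
Heavy syllables in the domain: 1, 3, 5, 6. The rightmost is syllable 6 (krom).
Primary stress: syllable 6 → se:.ko.fi:.do.me:.ˈkrom.li.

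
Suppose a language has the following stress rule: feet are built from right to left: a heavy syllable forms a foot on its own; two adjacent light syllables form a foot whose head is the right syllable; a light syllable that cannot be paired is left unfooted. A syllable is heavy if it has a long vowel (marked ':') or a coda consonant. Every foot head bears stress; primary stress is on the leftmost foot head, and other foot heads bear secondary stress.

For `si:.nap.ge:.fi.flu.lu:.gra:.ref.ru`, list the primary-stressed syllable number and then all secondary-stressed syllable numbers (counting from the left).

primary 1, secondary 2, 3, 5, 6, 7, 8

Weights: 1 si: H, 2 nap H, 3 ge: H, 4 fi L, 5 flu L, 6 lu: H, 7 gra: H, 8 ref H, 9 ru L.
Parse right to left (heavy = foot alone; LL = one foot; stranded L unfooted): (ˈsi:) (ˈnap) (ˈge:) (fi.ˈflu) (ˈlu:) (ˈgra:) (ˈref) ru.
Foot heads: 1, 2, 3, 5, 6, 7, 8.
Primary stress on the leftmost head = syllable 1.
Secondary stress on 2, 3, 5, 6, 7, 8: ˈsi:.ˌnap.ˌge:.fi.ˌflu.ˌlu:.ˌgra:.ˌref.ru.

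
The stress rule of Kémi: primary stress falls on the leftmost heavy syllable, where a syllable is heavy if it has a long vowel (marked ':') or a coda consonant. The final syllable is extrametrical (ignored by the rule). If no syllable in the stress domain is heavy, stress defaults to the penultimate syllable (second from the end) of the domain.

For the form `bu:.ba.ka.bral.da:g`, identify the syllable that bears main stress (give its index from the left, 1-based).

1

The final syllable (5, da:g) is extrametrical; the stress domain is syllables 1–4.
Weights: 1 bu: H, 2 ba L, 3 ka L, 4 bral H.
Heavy syllables in the domain: 1, 4. The leftmost is syllable 1 (bu:).
Primary stress: syllable 1 → ˈbu:.ba.ka.bral.da:g.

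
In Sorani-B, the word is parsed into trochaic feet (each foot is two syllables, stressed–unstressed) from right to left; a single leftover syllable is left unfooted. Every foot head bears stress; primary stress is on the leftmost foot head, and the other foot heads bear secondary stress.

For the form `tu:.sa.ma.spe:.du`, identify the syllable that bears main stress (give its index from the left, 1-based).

2

Parse right to left into trochaic (ˈσσ) feet: tu: (ˈsa.ma) (ˈspe:.du). Syllable 1 is left unfooted.
Foot heads (stressed positions): 2, 4.
End Rule Leftmost: primary stress on the leftmost head = syllable 2.
Primary stress: syllable 2 → tu:.ˈsa.ma.spe:.du.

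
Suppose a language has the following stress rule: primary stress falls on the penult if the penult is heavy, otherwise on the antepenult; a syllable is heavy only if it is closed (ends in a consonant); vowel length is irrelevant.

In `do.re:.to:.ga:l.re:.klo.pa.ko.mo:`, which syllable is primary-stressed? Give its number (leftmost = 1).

7

Weights: 7 pa L, 8 ko L, 9 mo: L.
The penult (syllable 8, ko) is light, so stress falls on the antepenult (syllable 7, pa).
Primary stress: syllable 7 → do.re:.to:.ga:l.re:.klo.ˈpa.ko.mo:.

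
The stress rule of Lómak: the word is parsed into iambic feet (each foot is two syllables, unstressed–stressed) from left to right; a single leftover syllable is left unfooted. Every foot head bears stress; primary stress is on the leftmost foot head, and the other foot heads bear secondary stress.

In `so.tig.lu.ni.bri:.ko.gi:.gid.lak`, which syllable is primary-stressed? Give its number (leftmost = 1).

2

Parse left to right into iambic (σˈσ) feet: (so.ˈtig) (lu.ˈni) (bri:.ˈko) (gi:.ˈgid) lak. Syllable 9 is left unfooted.
Foot heads (stressed positions): 2, 4, 6, 8.
End Rule Leftmost: primary stress on the leftmost head = syllable 2.
Primary stress: syllable 2 → so.ˈtig.lu.ni.bri:.ko.gi:.gid.lak.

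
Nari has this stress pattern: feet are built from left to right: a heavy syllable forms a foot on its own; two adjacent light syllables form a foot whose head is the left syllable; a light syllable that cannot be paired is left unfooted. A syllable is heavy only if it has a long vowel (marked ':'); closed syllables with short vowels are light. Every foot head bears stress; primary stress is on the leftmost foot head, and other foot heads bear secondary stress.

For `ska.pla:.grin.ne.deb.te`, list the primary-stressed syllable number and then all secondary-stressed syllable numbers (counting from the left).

primary 2, secondary 3, 5

Weights: 1 ska L, 2 pla: H, 3 grin L, 4 ne L, 5 deb L, 6 te L.
Parse left to right (heavy = foot alone; LL = one foot; stranded L unfooted): ska (ˈpla:) (ˈgrin.ne) (ˈdeb.te).
Foot heads: 2, 3, 5.
Primary stress on the leftmost head = syllable 2.
Secondary stress on 3, 5: ska.ˈpla:.ˌgrin.ne.ˌdeb.te.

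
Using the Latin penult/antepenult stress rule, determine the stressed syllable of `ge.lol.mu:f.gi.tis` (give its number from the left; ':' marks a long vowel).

3

Classical Latin: stress the penult if heavy (long vowel or closed), else the antepenult.
Weights: 3 mu:f H, 4 gi L, 5 tis H.
The penult (syllable 4, gi) is light, so stress falls on the antepenult (syllable 3, mu:f).
Stress on syllable 3: ge.lol.ˈmu:f.gi.tis.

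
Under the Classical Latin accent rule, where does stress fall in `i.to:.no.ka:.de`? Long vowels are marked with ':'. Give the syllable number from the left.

Classical Latin: stress the penult if heavy (long vowel or closed), else the antepenult.
Weights: 3 no L, 4 ka: H, 5 de L.
The penult (syllable 4, ka:) is heavy, so it takes stress.
Stress on syllable 4: i.to:.no.ˈka:.de.

4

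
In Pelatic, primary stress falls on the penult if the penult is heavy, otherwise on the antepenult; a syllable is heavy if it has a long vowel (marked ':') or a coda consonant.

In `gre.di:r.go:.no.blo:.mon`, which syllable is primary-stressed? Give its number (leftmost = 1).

Weights: 4 no L, 5 blo: H, 6 mon H.
The penult (syllable 5, blo:) is heavy, so it takes stress.
Primary stress: syllable 5 → gre.di:r.go:.no.ˈblo:.mon.

5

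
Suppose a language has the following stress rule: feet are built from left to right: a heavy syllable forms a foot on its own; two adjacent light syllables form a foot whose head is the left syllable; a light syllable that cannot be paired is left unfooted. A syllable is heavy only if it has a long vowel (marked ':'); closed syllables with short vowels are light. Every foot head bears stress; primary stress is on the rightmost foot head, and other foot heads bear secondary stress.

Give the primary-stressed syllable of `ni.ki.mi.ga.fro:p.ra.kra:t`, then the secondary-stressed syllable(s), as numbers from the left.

Weights: 1 ni L, 2 ki L, 3 mi L, 4 ga L, 5 fro:p H, 6 ra L, 7 kra:t H.
Parse left to right (heavy = foot alone; LL = one foot; stranded L unfooted): (ˈni.ki) (ˈmi.ga) (ˈfro:p) ra (ˈkra:t).
Foot heads: 1, 3, 5, 7.
Primary stress on the rightmost head = syllable 7.
Secondary stress on 1, 3, 5: ˌni.ki.ˌmi.ga.ˌfro:p.ra.ˈkra:t.

primary 7, secondary 1, 3, 5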